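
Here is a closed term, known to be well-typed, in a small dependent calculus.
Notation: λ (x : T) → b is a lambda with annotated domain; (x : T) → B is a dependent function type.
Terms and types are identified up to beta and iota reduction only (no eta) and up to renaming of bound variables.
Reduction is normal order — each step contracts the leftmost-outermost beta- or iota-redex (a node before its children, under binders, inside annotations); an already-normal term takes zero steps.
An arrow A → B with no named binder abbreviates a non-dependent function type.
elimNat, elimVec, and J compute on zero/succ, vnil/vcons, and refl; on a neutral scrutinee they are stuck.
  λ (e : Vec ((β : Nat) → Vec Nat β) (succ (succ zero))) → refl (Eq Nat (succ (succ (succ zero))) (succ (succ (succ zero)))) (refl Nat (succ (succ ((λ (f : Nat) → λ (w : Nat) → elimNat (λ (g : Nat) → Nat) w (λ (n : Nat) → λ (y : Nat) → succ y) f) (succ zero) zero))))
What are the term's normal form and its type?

resulting normal form:
  λ (e : Vec ((β : Nat) → Vec Nat β) (succ (succ zero))) → refl (Eq Nat (succ (succ (succ zero))) (succ (succ (succ zero)))) (refl Nat (succ (succ (succ zero))))
the term's type:
  Vec ((e : Nat) → Vec Nat e) (succ (succ zero)) → Eq (Eq Nat (succ (succ (succ zero))) (succ (succ (succ zero)))) (refl Nat (succ (succ (succ zero)))) (refl Nat (succ (succ (succ zero))))


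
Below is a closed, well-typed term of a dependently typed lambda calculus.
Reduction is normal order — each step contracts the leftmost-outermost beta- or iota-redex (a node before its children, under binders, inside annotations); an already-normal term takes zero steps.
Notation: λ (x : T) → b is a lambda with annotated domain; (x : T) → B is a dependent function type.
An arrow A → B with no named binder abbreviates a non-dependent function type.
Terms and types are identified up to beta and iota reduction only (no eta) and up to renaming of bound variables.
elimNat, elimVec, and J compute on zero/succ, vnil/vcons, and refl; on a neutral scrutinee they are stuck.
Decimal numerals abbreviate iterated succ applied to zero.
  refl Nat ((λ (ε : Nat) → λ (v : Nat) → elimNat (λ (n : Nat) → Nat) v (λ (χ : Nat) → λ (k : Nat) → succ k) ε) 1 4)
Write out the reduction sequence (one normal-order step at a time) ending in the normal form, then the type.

reduction (normal order):
  refl Nat ((λ (ε : Nat) → λ (v : Nat) → elimNat (λ (n : Nat) → Nat) v (λ (χ : Nat) → λ (k : Nat) → succ k) ε) 1 4)
  ~> refl Nat ((λ (ε : Nat) → elimNat (λ (v : Nat) → Nat) ε (λ (n : Nat) → λ (χ : Nat) → succ χ) 1) 4)
  ~> refl Nat (elimNat (λ (ε : Nat) → Nat) 4 (λ (v : Nat) → λ (n : Nat) → succ n) 1)
  ~> refl Nat ((λ (ε : Nat) → λ (v : Nat) → succ v) 0 (elimNat (λ (n : Nat) → Nat) 4 (λ (χ : Nat) → λ (k : Nat) → succ k) 0))
  ~> refl Nat ((λ (ε : Nat) → succ ε) (elimNat (λ (v : Nat) → Nat) 4 (λ (n : Nat) → λ (χ : Nat) → succ χ) 0))
  ~> refl Nat (succ (elimNat (λ (ε : Nat) → Nat) 4 (λ (v : Nat) → λ (n : Nat) → succ n) 0))
  ~> refl Nat 5
type:
  Eq Nat 5 5


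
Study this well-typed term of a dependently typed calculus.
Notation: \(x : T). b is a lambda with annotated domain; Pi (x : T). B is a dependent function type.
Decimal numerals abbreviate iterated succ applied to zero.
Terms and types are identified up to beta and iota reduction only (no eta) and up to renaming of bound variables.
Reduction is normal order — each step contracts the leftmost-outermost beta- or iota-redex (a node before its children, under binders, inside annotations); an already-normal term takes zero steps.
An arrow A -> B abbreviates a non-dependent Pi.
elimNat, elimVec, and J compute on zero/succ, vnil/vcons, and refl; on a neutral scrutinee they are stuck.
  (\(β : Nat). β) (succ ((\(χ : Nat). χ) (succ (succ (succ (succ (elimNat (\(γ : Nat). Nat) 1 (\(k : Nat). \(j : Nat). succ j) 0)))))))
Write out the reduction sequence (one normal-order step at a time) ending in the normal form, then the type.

reduction (normal order):
  (\(β : Nat). β) (succ ((\(χ : Nat). χ) (succ (succ (succ (succ (elimNat (\(γ : Nat). Nat) 1 (\(k : Nat). \(j : Nat). succ j) 0)))))))
  ~> succ ((\(β : Nat). β) (succ (succ (succ (succ (elimNat (\(χ : Nat). Nat) 1 (\(γ : Nat). \(k : Nat). succ k) 0))))))
  ~> succ (succ (succ (succ (succ (elimNat (\(β : Nat). Nat) 1 (\(χ : Nat). \(γ : Nat). succ γ) 0)))))
  ~> 6
the term's type:
  Nat


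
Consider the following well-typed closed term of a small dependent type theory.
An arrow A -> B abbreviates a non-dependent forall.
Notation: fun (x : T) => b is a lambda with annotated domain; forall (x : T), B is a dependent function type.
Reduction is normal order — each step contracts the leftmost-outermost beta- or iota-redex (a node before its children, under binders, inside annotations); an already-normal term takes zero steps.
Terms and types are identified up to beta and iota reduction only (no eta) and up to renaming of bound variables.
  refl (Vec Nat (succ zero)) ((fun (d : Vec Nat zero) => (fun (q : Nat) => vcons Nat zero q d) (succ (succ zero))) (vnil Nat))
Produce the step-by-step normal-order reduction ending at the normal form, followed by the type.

normal-order reduction:
  refl (Vec Nat (succ zero)) ((fun (d : Vec Nat zero) => (fun (q : Nat) => vcons Nat zero q d) (succ (succ zero))) (vnil Nat))
  ~> refl (Vec Nat (succ zero)) ((fun (d : Nat) => vcons Nat zero d (vnil Nat)) (succ (succ zero)))
  ~> refl (Vec Nat (succ zero)) (vcons Nat zero (succ (succ zero)) (vnil Nat))
the term's type:
  Eq (Vec Nat (succ zero)) (vcons Nat zero (succ (succ zero)) (vnil Nat)) (vcons Nat zero (succ (succ zero)) (vnil Nat))


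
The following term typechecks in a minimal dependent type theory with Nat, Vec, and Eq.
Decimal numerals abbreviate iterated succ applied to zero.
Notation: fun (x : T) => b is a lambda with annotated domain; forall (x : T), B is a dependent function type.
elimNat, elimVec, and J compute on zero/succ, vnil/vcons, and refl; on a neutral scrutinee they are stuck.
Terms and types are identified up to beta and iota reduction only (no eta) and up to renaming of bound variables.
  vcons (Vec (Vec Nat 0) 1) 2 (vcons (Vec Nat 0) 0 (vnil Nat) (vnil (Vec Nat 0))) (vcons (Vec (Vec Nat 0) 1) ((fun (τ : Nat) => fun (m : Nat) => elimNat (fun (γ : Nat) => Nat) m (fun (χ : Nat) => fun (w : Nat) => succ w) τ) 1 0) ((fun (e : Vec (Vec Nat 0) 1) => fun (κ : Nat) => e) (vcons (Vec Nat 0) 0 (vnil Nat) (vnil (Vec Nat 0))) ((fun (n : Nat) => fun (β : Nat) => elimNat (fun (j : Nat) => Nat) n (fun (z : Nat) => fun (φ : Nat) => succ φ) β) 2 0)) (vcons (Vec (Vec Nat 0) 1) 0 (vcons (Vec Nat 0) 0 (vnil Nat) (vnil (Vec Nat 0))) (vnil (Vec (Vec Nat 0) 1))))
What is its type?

inferred type:
  Vec (Vec (Vec Nat 0) 1) 3


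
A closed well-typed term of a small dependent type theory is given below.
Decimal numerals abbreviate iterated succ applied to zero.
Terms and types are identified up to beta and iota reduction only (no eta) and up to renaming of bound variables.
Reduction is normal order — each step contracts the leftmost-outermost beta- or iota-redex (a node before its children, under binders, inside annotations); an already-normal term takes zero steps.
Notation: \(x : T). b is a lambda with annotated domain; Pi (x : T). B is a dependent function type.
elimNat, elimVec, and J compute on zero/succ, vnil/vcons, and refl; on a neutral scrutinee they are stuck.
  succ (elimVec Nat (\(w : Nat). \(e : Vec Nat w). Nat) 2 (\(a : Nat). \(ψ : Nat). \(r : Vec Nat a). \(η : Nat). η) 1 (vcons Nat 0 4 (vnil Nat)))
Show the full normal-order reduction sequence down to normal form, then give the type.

reduction (normal order):
  succ (elimVec Nat (\(w : Nat). \(e : Vec Nat w). Nat) 2 (\(a : Nat). \(ψ : Nat). \(r : Vec Nat a). \(η : Nat). η) 1 (vcons Nat 0 4 (vnil Nat)))
  ~> succ ((\(w : Nat). \(e : Nat). \(a : Vec Nat w). \(ψ : Nat). ψ) 0 4 (vnil Nat) (elimVec Nat (\(r : Nat). \(η : Vec Nat r). Nat) 2 (\(x : Nat). \(p : Nat). \(β : Vec Nat x). \(d : Nat). d) 0 (vnil Nat)))
  ~> succ ((\(w : Nat). \(e : Vec Nat 0). \(a : Nat). a) 4 (vnil Nat) (elimVec Nat (\(ψ : Nat). \(r : Vec Nat ψ). Nat) 2 (\(η : Nat). \(x : Nat). \(p : Vec Nat η). \(β : Nat). β) 0 (vnil Nat)))
  ~> succ ((\(w : Vec Nat 0). \(e : Nat). e) (vnil Nat) (elimVec Nat (\(a : Nat). \(ψ : Vec Nat a). Nat) 2 (\(r : Nat). \(η : Nat). \(x : Vec Nat r). \(p : Nat). p) 0 (vnil Nat)))
  ~> succ ((\(w : Nat). w) (elimVec Nat (\(e : Nat). \(a : Vec Nat e). Nat) 2 (\(ψ : Nat). \(r : Nat). \(η : Vec Nat ψ). \(x : Nat). x) 0 (vnil Nat)))
  ~> succ (elimVec Nat (\(w : Nat). \(e : Vec Nat w). Nat) 2 (\(a : Nat). \(ψ : Nat). \(r : Vec Nat a). \(η : Nat). η) 0 (vnil Nat))
  ~> 3
inferred type:
  Nat


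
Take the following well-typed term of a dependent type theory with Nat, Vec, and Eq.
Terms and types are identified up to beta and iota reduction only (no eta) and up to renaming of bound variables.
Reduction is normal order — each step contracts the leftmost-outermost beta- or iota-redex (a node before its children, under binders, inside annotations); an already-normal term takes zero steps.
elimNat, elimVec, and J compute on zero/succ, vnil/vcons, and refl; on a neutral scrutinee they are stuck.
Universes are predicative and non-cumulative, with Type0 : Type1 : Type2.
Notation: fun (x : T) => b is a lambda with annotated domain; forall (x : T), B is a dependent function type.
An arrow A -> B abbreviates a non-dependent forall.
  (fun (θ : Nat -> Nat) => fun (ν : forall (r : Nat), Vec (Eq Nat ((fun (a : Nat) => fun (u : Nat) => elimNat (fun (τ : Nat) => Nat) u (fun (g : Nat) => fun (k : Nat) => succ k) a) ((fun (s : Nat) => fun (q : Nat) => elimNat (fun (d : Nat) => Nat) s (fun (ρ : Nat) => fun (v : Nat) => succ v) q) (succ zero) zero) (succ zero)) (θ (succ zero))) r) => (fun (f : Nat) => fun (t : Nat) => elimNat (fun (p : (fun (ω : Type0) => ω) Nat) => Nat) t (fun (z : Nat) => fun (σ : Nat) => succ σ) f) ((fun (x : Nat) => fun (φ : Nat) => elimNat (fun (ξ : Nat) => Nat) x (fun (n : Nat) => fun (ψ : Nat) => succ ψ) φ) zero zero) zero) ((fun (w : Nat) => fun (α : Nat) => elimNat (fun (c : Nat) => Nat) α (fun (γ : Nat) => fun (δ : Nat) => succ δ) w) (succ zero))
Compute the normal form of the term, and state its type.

normal form:
  fun (θ : forall (ν : Nat), Vec (Eq Nat (succ (succ zero)) (succ (succ zero))) ν) => zero
the term's type:
  (forall (θ : Nat), Vec (Eq Nat (succ (succ zero)) (succ (succ zero))) θ) -> Nat
observation: normalization takes exactly 23 steps under the normal-order strategy.


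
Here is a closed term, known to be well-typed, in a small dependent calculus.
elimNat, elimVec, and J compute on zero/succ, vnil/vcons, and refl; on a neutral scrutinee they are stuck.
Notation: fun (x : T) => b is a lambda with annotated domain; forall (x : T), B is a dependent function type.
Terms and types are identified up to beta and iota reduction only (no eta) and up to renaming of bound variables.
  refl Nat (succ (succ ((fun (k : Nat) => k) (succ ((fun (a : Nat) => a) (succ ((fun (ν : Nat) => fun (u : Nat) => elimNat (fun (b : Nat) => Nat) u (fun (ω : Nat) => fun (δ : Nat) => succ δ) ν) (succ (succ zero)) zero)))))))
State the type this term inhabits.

type:
  Eq Nat (succ (succ (succ (succ (succ (succ zero)))))) (succ (succ (succ (succ (succ (succ zero))))))


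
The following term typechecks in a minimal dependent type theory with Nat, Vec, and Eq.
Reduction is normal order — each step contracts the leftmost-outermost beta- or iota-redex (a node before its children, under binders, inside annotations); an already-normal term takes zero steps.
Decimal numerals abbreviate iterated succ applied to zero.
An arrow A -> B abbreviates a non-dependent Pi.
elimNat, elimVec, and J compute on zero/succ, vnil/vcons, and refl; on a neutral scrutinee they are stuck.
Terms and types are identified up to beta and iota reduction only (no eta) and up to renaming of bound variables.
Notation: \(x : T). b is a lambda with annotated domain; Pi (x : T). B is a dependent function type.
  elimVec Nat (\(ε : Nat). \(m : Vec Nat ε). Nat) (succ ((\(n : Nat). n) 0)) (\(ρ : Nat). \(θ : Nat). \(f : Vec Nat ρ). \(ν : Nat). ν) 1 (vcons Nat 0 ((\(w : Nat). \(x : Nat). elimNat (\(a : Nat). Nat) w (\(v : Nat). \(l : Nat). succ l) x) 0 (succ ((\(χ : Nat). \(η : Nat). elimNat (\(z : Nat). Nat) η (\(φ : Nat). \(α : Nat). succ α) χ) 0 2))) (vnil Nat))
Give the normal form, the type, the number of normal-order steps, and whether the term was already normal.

resulting normal form:
  1
type:
  Nat
normal-order step count: 7
term was already normal: no
first contracted redex: an elimVec iota-redex


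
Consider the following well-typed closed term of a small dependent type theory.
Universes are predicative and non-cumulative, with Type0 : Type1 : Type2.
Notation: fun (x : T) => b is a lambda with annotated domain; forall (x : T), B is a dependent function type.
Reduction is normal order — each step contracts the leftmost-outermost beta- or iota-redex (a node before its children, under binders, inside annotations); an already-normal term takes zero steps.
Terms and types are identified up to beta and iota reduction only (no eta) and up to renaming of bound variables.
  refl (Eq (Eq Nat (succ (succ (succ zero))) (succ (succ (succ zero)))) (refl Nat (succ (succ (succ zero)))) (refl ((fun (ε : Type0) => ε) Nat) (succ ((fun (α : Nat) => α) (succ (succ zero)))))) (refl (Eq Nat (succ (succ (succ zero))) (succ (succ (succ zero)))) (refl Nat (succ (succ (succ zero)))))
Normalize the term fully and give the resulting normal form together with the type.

resulting normal form:
  refl (Eq (Eq Nat (succ (succ (succ zero))) (succ (succ (succ zero)))) (refl Nat (succ (succ (succ zero)))) (refl Nat (succ (succ (succ zero))))) (refl (Eq Nat (succ (succ (succ zero))) (succ (succ (succ zero)))) (refl Nat (succ (succ (succ zero)))))
type:
  Eq (Eq (Eq Nat (succ (succ (succ zero))) (succ (succ (succ zero)))) (refl Nat (succ (succ (succ zero)))) (refl Nat (succ (succ (succ zero))))) (refl (Eq Nat (succ (succ (succ zero))) (succ (succ (succ zero)))) (refl Nat (succ (succ (succ zero))))) (refl (Eq Nat (succ (succ (succ zero))) (succ (succ (succ zero)))) (refl Nat (succ (succ (succ zero)))))
observation: the leftmost-outermost redex is a beta-redex, and normalization takes 2 steps.


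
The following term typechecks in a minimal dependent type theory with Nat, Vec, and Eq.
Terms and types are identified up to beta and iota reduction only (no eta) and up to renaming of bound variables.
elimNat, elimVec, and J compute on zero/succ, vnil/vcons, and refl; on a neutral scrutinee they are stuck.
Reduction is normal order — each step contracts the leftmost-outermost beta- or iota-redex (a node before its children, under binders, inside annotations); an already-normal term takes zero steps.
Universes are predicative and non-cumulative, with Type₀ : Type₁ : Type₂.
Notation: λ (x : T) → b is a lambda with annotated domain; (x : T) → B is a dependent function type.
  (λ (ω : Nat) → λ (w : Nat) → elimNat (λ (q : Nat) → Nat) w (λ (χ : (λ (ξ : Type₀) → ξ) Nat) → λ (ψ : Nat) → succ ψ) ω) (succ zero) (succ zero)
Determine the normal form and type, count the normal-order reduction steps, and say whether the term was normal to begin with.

normal form:
  succ (succ zero)
inferred type:
  Nat
normal-order step count: 6
started in normal form: no
first redex: a beta-redex


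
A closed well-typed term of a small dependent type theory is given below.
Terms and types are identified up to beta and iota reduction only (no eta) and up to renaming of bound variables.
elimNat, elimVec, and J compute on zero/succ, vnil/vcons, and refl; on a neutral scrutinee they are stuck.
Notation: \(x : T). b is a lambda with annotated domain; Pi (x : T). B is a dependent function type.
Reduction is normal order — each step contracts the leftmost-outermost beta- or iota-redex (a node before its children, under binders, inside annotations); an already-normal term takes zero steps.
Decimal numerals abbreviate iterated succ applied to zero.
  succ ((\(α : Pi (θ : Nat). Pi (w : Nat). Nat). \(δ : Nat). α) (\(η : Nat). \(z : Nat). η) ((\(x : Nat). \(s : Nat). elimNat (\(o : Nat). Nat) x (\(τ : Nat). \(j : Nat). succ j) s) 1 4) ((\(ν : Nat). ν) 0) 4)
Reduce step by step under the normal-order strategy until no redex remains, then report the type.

normal-order reduction sequence:
  succ ((\(α : Pi (θ : Nat). Pi (w : Nat). Nat). \(δ : Nat). α) (\(η : Nat). \(z : Nat). η) ((\(x : Nat). \(s : Nat). elimNat (\(o : Nat). Nat) x (\(τ : Nat). \(j : Nat). succ j) s) 1 4) ((\(ν : Nat). ν) 0) 4)
  ~> succ ((\(α : Nat). \(θ : Nat). \(w : Nat). θ) ((\(δ : Nat). \(η : Nat). elimNat (\(z : Nat). Nat) δ (\(x : Nat). \(s : Nat). succ s) η) 1 4) ((\(o : Nat). o) 0) 4)
  ~> succ ((\(α : Nat). \(θ : Nat). α) ((\(w : Nat). w) 0) 4)
  ~> succ ((\(α : Nat). (\(θ : Nat). θ) 0) 4)
  ~> succ ((\(α : Nat). α) 0)
  ~> 1
the term's type:
  Nat


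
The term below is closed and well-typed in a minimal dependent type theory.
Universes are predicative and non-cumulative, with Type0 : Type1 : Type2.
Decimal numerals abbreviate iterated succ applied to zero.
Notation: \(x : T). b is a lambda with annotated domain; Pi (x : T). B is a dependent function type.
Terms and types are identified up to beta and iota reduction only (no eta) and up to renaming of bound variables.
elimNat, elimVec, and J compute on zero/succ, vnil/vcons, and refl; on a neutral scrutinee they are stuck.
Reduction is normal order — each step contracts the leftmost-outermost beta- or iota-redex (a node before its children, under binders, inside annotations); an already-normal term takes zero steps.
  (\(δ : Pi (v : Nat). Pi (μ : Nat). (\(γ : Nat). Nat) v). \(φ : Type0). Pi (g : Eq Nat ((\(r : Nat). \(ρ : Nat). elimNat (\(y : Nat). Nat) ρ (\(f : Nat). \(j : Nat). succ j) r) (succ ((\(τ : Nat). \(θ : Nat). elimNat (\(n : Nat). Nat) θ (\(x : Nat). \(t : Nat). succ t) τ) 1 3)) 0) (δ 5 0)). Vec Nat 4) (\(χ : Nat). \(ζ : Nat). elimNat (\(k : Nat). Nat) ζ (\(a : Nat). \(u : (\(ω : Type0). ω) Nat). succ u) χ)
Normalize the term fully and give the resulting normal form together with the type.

reduced normal form:
  \(δ : Type0). Pi (v : Eq Nat 5 5). Vec Nat 4
type:
  Pi (δ : Type0). Type0
observation: 43 normal-order steps normalize the term, beginning with a beta-redex.


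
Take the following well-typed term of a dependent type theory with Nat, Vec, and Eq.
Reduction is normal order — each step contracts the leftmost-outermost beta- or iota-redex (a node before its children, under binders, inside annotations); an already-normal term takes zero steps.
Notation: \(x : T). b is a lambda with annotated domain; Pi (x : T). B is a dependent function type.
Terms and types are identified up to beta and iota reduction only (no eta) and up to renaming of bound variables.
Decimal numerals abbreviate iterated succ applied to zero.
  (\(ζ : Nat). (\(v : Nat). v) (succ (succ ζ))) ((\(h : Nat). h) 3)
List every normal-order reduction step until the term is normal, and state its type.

normal-order reduction sequence:
  (\(ζ : Nat). (\(v : Nat). v) (succ (succ ζ))) ((\(h : Nat). h) 3)
  ~> (\(ζ : Nat). ζ) (succ (succ ((\(v : Nat). v) 3)))
  ~> succ (succ ((\(ζ : Nat). ζ) 3))
  ~> 5
the term's type:
  Nat


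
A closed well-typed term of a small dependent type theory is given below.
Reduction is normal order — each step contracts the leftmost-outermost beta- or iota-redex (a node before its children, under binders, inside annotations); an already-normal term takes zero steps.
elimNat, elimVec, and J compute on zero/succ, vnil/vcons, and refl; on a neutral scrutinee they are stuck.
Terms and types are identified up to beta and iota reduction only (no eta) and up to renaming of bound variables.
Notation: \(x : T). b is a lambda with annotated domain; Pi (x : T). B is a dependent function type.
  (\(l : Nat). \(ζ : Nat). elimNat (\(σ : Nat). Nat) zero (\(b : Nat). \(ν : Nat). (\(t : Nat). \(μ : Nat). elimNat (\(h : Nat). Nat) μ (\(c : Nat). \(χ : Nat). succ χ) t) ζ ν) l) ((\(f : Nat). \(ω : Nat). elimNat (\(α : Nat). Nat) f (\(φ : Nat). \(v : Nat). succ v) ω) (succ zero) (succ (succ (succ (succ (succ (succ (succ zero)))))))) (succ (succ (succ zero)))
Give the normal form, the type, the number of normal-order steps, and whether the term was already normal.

reduced normal form:
  succ (succ (succ (succ (succ (succ (succ (succ (succ (succ (succ (succ (succ (succ (succ (succ (succ (succ (succ (succ (succ (succ (succ (succ zero)))))))))))))))))))))))
inferred type:
  Nat
normal-order step count: 63
started in normal form: no
first contracted redex: a beta-redex


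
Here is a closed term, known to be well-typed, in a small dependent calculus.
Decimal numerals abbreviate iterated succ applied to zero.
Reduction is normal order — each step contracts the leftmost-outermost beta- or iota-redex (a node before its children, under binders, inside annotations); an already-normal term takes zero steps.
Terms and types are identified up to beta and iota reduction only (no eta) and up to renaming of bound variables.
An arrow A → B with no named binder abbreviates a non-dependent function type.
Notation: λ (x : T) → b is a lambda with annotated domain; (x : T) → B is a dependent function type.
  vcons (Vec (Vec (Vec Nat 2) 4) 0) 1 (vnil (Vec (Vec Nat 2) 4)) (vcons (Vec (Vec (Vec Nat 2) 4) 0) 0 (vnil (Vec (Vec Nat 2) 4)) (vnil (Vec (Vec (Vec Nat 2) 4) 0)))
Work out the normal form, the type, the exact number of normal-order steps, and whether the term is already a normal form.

resulting normal form:
  vcons (Vec (Vec (Vec Nat 2) 4) 0) 1 (vnil (Vec (Vec Nat 2) 4)) (vcons (Vec (Vec (Vec Nat 2) 4) 0) 0 (vnil (Vec (Vec Nat 2) 4)) (vnil (Vec (Vec (Vec Nat 2) 4) 0)))
inferred type:
  Vec (Vec (Vec (Vec Nat 2) 4) 0) 2
reduction steps (normal order): 0
started in normal form: yes


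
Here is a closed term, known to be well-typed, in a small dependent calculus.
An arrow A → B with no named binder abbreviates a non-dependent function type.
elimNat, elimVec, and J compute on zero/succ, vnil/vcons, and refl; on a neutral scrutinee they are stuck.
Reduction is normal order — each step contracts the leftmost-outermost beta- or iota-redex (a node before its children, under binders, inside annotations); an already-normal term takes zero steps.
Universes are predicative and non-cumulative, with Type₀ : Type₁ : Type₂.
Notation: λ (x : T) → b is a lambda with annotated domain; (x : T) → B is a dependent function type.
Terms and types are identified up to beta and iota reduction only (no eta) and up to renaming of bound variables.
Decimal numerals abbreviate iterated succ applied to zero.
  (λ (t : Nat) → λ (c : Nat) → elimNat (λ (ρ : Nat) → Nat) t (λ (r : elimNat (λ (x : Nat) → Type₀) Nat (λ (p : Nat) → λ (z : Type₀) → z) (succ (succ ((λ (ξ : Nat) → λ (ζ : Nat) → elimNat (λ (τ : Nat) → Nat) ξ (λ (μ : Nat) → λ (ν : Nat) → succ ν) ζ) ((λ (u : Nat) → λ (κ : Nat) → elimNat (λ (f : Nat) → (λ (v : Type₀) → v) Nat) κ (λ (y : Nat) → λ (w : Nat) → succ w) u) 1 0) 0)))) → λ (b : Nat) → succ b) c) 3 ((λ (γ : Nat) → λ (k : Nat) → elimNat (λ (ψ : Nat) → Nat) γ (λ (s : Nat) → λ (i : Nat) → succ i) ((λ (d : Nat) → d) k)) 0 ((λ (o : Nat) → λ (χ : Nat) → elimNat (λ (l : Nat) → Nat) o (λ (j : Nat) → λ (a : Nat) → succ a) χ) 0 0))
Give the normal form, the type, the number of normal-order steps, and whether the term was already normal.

normal form:
  3
the term's type:
  Nat
steps to reach normal form (normal order): 29
already normal: no
first redex: a beta-redex


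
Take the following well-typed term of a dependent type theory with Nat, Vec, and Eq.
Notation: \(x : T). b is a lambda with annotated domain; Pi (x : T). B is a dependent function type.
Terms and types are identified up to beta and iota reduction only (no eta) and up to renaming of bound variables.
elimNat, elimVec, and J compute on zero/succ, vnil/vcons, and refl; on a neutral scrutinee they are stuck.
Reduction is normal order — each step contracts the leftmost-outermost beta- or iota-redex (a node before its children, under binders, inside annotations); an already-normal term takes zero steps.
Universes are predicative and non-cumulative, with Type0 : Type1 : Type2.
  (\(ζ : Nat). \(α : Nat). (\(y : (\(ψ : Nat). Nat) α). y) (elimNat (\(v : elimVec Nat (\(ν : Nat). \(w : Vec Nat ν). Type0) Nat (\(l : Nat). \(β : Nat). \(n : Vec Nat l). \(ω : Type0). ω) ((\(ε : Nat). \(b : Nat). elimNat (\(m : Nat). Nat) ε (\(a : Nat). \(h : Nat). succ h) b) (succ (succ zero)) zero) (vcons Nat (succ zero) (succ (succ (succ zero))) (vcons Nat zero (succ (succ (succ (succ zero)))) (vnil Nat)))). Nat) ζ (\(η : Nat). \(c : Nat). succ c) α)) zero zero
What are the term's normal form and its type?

reduced normal form:
  zero
type:
  Nat
observation: the term reaches its normal form after 4 normal-order steps.


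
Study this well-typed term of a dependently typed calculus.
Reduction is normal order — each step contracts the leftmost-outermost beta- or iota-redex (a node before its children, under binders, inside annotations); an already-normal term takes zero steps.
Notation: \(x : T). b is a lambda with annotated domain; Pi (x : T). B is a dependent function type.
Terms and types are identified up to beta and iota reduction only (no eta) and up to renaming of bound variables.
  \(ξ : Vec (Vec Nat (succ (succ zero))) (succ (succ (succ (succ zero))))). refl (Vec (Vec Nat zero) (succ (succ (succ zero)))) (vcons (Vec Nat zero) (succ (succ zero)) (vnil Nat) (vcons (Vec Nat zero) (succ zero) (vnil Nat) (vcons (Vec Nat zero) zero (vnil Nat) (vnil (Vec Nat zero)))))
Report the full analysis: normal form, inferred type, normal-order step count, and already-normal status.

normal form:
  \(ξ : Vec (Vec Nat (succ (succ zero))) (succ (succ (succ (succ zero))))). refl (Vec (Vec Nat zero) (succ (succ (succ zero)))) (vcons (Vec Nat zero) (succ (succ zero)) (vnil Nat) (vcons (Vec Nat zero) (succ zero) (vnil Nat) (vcons (Vec Nat zero) zero (vnil Nat) (vnil (Vec Nat zero)))))
type:
  Pi (ξ : Vec (Vec Nat (succ (succ zero))) (succ (succ (succ (succ zero))))). Eq (Vec (Vec Nat zero) (succ (succ (succ zero)))) (vcons (Vec Nat zero) (succ (succ zero)) (vnil Nat) (vcons (Vec Nat zero) (succ zero) (vnil Nat) (vcons (Vec Nat zero) zero (vnil Nat) (vnil (Vec Nat zero))))) (vcons (Vec Nat zero) (succ (succ zero)) (vnil Nat) (vcons (Vec Nat zero) (succ zero) (vnil Nat) (vcons (Vec Nat zero) zero (vnil Nat) (vnil (Vec Nat zero)))))
steps to reach normal form (normal order): 0
term was already normal: yes


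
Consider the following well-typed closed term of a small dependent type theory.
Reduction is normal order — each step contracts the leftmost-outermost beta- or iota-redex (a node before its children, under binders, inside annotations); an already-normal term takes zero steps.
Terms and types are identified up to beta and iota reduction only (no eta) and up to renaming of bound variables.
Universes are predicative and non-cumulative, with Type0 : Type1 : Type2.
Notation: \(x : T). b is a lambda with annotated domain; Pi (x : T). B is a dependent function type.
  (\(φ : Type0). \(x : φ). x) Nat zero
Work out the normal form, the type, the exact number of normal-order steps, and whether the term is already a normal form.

resulting normal form:
  zero
the term's type:
  Nat
reduction steps (normal order): 2
already normal: no
first redex: a beta-redex


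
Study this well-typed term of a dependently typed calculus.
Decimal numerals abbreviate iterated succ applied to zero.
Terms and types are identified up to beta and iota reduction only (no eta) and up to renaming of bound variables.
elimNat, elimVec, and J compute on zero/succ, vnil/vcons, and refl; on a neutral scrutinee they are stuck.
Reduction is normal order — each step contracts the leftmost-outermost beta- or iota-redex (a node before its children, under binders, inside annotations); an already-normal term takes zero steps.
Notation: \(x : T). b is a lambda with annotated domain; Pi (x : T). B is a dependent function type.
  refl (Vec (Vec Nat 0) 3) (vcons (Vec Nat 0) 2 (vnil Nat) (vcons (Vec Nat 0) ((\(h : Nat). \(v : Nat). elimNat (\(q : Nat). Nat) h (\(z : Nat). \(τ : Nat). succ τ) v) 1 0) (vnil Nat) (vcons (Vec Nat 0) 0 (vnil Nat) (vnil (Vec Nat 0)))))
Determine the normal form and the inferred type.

resulting normal form:
  refl (Vec (Vec Nat 0) 3) (vcons (Vec Nat 0) 2 (vnil Nat) (vcons (Vec Nat 0) 1 (vnil Nat) (vcons (Vec Nat 0) 0 (vnil Nat) (vnil (Vec Nat 0)))))
type:
  Eq (Vec (Vec Nat 0) 3) (vcons (Vec Nat 0) 2 (vnil Nat) (vcons (Vec Nat 0) 1 (vnil Nat) (vcons (Vec Nat 0) 0 (vnil Nat) (vnil (Vec Nat 0))))) (vcons (Vec Nat 0) 2 (vnil Nat) (vcons (Vec Nat 0) 1 (vnil Nat) (vcons (Vec Nat 0) 0 (vnil Nat) (vnil (Vec Nat 0)))))


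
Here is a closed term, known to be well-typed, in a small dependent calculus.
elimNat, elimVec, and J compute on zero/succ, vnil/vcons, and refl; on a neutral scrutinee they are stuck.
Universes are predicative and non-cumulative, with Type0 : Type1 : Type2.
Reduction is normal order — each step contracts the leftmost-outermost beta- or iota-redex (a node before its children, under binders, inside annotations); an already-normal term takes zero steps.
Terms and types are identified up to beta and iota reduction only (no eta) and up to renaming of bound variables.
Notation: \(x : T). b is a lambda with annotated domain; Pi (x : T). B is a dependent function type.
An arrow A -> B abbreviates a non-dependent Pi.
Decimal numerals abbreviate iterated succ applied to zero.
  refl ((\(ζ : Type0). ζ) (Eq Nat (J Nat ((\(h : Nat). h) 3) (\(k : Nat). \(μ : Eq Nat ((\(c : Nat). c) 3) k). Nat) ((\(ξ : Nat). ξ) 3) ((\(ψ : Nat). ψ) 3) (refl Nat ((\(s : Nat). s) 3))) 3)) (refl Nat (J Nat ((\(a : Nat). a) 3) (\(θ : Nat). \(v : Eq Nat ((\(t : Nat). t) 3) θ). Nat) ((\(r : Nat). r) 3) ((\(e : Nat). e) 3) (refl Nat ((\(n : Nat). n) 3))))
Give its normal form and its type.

reduced normal form:
  refl (Eq Nat 3 3) (refl Nat 3)
inferred type:
  Eq (Eq Nat 3 3) (refl Nat 3) (refl Nat 3)


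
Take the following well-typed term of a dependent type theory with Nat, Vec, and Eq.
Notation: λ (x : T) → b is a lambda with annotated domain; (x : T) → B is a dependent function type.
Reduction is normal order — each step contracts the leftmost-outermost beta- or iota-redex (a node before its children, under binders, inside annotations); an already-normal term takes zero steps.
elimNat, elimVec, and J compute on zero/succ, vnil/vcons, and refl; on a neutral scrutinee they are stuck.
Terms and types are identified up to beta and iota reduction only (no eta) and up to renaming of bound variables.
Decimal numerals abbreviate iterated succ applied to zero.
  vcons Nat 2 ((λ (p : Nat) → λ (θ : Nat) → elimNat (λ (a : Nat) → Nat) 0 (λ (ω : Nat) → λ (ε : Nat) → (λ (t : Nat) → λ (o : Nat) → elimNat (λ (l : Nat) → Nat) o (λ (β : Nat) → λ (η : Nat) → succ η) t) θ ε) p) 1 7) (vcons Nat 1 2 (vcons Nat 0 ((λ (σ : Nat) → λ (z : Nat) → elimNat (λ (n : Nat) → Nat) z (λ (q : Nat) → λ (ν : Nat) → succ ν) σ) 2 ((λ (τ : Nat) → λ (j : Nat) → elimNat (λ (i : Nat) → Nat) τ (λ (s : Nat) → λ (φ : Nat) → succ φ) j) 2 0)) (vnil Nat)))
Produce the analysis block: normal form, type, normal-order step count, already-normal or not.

reduced normal form:
  vcons Nat 2 7 (vcons Nat 1 2 (vcons Nat 0 4 (vnil Nat)))
the term's type:
  Vec Nat 3
steps to reach normal form (normal order): 42
started in normal form: no
first contracted redex: a beta-redex


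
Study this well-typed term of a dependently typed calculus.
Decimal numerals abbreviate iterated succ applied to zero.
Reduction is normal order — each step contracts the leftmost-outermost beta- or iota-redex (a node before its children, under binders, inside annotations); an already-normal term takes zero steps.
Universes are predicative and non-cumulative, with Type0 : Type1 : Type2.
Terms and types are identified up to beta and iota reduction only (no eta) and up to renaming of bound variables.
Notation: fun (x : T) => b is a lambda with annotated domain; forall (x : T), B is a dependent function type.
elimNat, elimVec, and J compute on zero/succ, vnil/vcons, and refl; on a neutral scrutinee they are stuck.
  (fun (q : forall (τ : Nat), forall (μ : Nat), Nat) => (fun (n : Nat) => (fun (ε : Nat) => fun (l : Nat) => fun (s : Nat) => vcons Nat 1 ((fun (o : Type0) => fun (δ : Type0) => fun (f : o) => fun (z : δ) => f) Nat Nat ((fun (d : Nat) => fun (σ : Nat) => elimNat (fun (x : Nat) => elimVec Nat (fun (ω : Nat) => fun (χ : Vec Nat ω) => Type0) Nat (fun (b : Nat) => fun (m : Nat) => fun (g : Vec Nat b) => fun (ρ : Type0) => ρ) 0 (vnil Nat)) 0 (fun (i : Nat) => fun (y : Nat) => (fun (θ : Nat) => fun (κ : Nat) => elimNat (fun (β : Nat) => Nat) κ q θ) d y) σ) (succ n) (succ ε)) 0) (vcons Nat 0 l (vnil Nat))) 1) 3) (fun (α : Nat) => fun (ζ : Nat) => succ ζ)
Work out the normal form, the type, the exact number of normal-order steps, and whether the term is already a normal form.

normal form:
  fun (q : Nat) => fun (τ : Nat) => vcons Nat 1 8 (vcons Nat 0 q (vnil Nat))
type:
  forall (q : Nat), forall (τ : Nat), Vec Nat 2
normal-order step count: 46
term was already normal: no
first contracted redex: a beta-redex


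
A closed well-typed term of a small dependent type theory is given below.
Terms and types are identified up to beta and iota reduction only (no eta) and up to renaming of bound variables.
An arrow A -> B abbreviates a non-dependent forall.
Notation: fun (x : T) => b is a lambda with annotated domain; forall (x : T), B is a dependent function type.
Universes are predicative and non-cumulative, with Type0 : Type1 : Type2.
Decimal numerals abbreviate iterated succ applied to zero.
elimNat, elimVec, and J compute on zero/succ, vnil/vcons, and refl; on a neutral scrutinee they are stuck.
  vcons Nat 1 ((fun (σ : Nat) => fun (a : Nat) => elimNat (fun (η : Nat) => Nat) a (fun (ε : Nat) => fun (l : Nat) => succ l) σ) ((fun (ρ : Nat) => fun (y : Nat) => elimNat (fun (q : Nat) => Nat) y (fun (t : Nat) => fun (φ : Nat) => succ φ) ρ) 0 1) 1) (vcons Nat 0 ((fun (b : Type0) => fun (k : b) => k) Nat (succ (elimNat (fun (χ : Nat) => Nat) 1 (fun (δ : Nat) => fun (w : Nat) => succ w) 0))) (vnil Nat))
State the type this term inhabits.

inferred type:
  Vec Nat 2


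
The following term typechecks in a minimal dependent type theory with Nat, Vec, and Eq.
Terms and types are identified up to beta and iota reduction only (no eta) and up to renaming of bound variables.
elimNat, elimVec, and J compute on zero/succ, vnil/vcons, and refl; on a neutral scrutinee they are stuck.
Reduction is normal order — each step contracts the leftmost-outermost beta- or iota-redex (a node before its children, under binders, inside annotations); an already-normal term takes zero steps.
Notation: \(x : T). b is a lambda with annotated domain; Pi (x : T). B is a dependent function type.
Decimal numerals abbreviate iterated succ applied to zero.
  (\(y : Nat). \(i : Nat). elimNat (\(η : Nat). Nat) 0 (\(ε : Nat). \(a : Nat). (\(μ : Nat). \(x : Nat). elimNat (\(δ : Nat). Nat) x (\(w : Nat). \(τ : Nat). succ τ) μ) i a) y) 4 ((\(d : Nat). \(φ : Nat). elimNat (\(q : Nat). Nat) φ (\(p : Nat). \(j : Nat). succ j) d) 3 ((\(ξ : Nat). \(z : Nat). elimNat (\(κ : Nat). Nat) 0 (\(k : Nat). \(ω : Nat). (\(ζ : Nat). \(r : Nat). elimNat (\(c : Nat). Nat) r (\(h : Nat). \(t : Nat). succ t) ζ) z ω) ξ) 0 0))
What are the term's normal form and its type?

reduced normal form:
  12
the term's type:
  Nat


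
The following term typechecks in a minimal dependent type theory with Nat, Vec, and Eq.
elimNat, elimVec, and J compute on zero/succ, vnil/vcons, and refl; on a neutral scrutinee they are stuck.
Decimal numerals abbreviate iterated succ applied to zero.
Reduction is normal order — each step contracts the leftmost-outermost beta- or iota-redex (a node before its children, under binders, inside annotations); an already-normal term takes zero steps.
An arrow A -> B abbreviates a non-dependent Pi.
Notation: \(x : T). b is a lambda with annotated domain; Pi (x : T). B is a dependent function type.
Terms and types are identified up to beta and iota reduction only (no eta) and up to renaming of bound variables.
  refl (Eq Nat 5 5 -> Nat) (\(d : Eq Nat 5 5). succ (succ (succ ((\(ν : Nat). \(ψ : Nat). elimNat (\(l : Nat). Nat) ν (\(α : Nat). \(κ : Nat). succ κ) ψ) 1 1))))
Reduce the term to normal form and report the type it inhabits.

resulting normal form:
  refl (Eq Nat 5 5 -> Nat) (\(d : Eq Nat 5 5). 5)
type:
  Eq (Eq Nat 5 5 -> Nat) (\(d : Eq Nat 5 5). 5) (\(ν : Eq Nat 5 5). 5)
observation: 6 normal-order steps separate the term from its normal form.


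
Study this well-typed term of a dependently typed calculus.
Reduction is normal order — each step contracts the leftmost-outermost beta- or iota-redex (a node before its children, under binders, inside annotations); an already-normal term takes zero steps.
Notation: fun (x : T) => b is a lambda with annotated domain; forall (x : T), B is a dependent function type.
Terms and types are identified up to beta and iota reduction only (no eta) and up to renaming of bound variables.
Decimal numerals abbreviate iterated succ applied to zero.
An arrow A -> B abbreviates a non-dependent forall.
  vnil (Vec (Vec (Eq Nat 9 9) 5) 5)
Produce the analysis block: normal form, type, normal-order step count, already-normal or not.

reduced normal form:
  vnil (Vec (Vec (Eq Nat 9 9) 5) 5)
the term's type:
  Vec (Vec (Vec (Eq Nat 9 9) 5) 5) 0
reduction steps (normal order): 0
started in normal form: yes


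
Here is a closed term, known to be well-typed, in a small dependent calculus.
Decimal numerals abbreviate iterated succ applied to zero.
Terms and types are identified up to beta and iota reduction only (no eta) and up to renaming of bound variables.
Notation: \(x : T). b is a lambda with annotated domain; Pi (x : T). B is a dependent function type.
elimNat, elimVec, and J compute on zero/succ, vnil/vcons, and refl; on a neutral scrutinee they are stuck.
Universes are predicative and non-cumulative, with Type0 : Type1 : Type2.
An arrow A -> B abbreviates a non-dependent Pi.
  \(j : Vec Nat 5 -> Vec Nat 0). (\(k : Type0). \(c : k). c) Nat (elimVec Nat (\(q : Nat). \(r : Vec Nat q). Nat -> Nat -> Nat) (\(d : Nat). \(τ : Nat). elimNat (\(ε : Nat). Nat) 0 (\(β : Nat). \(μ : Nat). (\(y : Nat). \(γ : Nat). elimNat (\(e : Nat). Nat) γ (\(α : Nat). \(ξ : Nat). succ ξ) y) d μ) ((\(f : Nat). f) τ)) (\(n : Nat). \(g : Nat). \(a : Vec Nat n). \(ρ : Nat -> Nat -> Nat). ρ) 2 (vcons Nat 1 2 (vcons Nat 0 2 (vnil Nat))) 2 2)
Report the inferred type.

the term's type:
  (Vec Nat 5 -> Vec Nat 0) -> Nat


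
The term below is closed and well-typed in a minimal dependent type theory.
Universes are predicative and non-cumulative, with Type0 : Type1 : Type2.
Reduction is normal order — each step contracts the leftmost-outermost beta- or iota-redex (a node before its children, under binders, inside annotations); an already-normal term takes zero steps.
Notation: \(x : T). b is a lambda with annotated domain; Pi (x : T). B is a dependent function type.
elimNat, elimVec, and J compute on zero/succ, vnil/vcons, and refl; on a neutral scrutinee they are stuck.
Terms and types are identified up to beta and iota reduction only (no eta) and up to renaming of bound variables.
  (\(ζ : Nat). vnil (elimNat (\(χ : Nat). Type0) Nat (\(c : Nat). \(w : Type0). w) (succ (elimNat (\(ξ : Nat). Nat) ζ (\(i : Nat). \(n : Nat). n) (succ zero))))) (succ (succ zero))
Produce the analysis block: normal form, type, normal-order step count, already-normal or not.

normal form:
  vnil Nat
the term's type:
  Vec Nat zero
normal-order step count: 15
started in normal form: no
first contracted redex: a beta-redex
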